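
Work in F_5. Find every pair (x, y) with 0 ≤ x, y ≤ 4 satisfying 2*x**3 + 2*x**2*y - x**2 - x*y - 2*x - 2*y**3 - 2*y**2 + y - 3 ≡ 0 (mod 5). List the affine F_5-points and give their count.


Affine F_5-points: {(0, 2), (1, 3), (2, 0), (2, 2), (3, 4), (4, 2)}; count = 6.

For each of the 25 pairs (x, y) ∈ F_5², evaluate f(x, y) mod 5. Record the zeros.
  x = 0: [0↦2, 1↦4, 2↦0, 3↦3, 4↦1]  zeros at y ∈ {2}
  x = 1: [0↦1, 1↦4, 2↦1, 3↦0, 4↦4]  zeros at y ∈ {3}
  x = 2: [0↦0, 1↦3, 2↦0, 3↦4, 4↦3]  zeros at y ∈ {0, 2}
  x = 3: [0↦1, 1↦3, 2↦4, 3↦2, 4↦0]  zeros at y ∈ {4}
  x = 4: [0↦1, 1↦1, 2↦0, 3↦1, 4↦2]  zeros at y ∈ {2}
Collecting zeros: affine points = {(0, 2), (1, 3), (2, 0), (2, 2), (3, 4), (4, 2)}.
Total count |C(F_5)_aff| = 6.


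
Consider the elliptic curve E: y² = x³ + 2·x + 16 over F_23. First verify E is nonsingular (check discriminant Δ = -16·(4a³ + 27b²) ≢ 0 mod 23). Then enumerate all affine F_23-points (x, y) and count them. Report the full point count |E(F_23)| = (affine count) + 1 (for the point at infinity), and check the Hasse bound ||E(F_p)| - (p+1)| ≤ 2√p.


Affine points = {(0, 4), (0, 19), (3, 7), (3, 16), (5, 6), (5, 17), (9, 2), (9, 21), (10, 1), (10, 22), (11, 9), (11, 14), (13, 10), (13, 13), (16, 2), (16, 21), (17, 8), (17, 15), (19, 6), (19, 17), (20, 11), (20, 12), (21, 2), (21, 21), (22, 6), (22, 17)}; affine count = 26; |E(F_23)| = 27.

Discriminant check: Δ ∝ 4a³ + 27b² = 4·2³ + 27·16² = 4·8 + 27·256 ≡ 21 (mod 23). Nonzero ⇒ E is nonsingular.
For each x ∈ F_23, compute rhs = x³ + 2·x + 16 mod 23, then count y ∈ F_23 with y² ≡ rhs.
  x = 0: rhs = 16, matching y values: 4, 19 (2 points).
  x = 1: rhs = 19, matching y values: none (0 points).
  x = 2: rhs = 5, matching y values: none (0 points).
  x = 3: rhs = 3, matching y values: 7, 16 (2 points).
  x = 4: rhs = 19, matching y values: none (0 points).
  x = 5: rhs = 13, matching y values: 6, 17 (2 points).
  x = 6: rhs = 14, matching y values: none (0 points).
  x = 7: rhs = 5, matching y values: none (0 points).
  x = 8: rhs = 15, matching y values: none (0 points).
  x = 9: rhs = 4, matching y values: 2, 21 (2 points).
  x = 10: rhs = 1, matching y values: 1, 22 (2 points).
  x = 11: rhs = 12, matching y values: 9, 14 (2 points).
  x = 12: rhs = 20, matching y values: none (0 points).
  x = 13: rhs = 8, matching y values: 10, 13 (2 points).
  x = 14: rhs = 5, matching y values: none (0 points).
  x = 15: rhs = 17, matching y values: none (0 points).
  x = 16: rhs = 4, matching y values: 2, 21 (2 points).
  x = 17: rhs = 18, matching y values: 8, 15 (2 points).
  x = 18: rhs = 19, matching y values: none (0 points).
  x = 19: rhs = 13, matching y values: 6, 17 (2 points).
  x = 20: rhs = 6, matching y values: 11, 12 (2 points).
  x = 21: rhs = 4, matching y values: 2, 21 (2 points).
  x = 22: rhs = 13, matching y values: 6, 17 (2 points).
Total affine count: 26.
Full point count |E(F_23)| = 26 + 1 = 27.
Hasse bound: |27 − (23+1)| = |3| = 3 ≤ 2√23 ≈ 9.5917 ✓.


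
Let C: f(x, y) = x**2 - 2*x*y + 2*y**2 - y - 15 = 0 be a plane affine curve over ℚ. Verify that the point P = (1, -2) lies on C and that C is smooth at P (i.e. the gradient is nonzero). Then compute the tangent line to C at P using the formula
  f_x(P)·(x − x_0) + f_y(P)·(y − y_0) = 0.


Tangent line at P: 6*x - 11*y - 28 = 0.

Step 1: f(1, -2) = 0, so P lies on C.
Step 2: partial derivatives
  f_x(x, y) = 2*x - 2*y, f_y(x, y) = -2*x + 4*y - 1.
  f_x(P) = 6, f_y(P) = -11 (gradient nonzero, so P is smooth).
Step 3: tangent line at P: 6·(x − 1) + -11·(y − -2) = 0.
Expanding: 6*x - 11*y - 28 = 0.


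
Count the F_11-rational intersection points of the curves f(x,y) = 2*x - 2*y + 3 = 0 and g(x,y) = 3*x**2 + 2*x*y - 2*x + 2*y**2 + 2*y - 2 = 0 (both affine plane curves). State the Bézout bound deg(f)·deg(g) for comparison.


Common zeros: {(0, 7), (5, 1)}; count = 2; Bézout bound = 2.

deg(f) = 1, deg(g) = 2, so Bézout bound = 2.
Scan x ∈ F_11. For each x, list the y ∈ F_11 with f(x, y) ≡ 0 and those with g(x, y) ≡ 0 (mod 11); the common zeros in that column are the intersection.
  x = 0: f ≡ 0 at y ∈ {7}; g ≡ 0 at y ∈ {3, 7}; common: {7}.
  x = 1: f ≡ 0 at y ∈ {8}; g ≡ 0 at y ∈ ∅; common: ∅.
  x = 2: f ≡ 0 at y ∈ {9}; g ≡ 0 at y ∈ ∅; common: ∅.
  x = 3: f ≡ 0 at y ∈ {10}; g ≡ 0 at y ∈ {9}; common: ∅.
  x = 4: f ≡ 0 at y ∈ {0}; g ≡ 0 at y ∈ {2, 4}; common: ∅.
  x = 5: f ≡ 0 at y ∈ {1}; g ≡ 0 at y ∈ {1, 4}; common: {1}.
  x = 6: f ≡ 0 at y ∈ {2}; g ≡ 0 at y ∈ {1, 3}; common: ∅.
  x = 7: f ≡ 0 at y ∈ {3}; g ≡ 0 at y ∈ {7}; common: ∅.
  x = 8: f ≡ 0 at y ∈ {4}; g ≡ 0 at y ∈ ∅; common: ∅.
  x = 9: f ≡ 0 at y ∈ {5}; g ≡ 0 at y ∈ ∅; common: ∅.
  x = 10: f ≡ 0 at y ∈ {6}; g ≡ 0 at y ∈ {2, 9}; common: ∅.
Collecting: common zeros = {(0, 7), (5, 1)}, so the count is 2.
Comparison with the Bézout bound: 2 ≤ 2 = deg(f)·deg(g), as expected for curves with no common component (the bound is attained).


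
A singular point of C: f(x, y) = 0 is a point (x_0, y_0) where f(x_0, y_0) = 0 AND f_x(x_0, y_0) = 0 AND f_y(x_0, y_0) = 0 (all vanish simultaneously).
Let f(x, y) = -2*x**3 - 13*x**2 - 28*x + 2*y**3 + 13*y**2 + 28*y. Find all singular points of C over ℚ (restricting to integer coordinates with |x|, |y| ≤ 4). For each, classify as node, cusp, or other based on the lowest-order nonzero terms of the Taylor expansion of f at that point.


Singular points: {(-2, -2)}; classification: node.

Compute partial derivatives:
  f_x = -6*x**2 - 26*x - 28.
  f_y = 6*y**2 + 26*y + 28.
Scan x_0 ∈ {−4, ..., 4}. For each x_0, f_y(x_0, y) is a polynomial in y; find its integer roots y ∈ {−4, ..., 4}, then test f_x and f at those candidates.
  x = -4: f_y(-4, y) = 6*y**2 + 26*y + 28; vanishes at y ∈ {-2}. (-4, -2): f_x = -20 ≠ 0.
  x = -3: f_y(-3, y) = 6*y**2 + 26*y + 28; vanishes at y ∈ {-2}. (-3, -2): f_x = -4 ≠ 0.
  x = -2: f_y(-2, y) = 6*y**2 + 26*y + 28; vanishes at y ∈ {-2}. (-2, -2): f_x = 0, f = 0 — SINGULAR.
  x = -1: f_y(-1, y) = 6*y**2 + 26*y + 28; vanishes at y ∈ {-2}. (-1, -2): f_x = -8 ≠ 0.
  x = 0: f_y(0, y) = 6*y**2 + 26*y + 28; vanishes at y ∈ {-2}. (0, -2): f_x = -28 ≠ 0.
  x = 1: f_y(1, y) = 6*y**2 + 26*y + 28; vanishes at y ∈ {-2}. (1, -2): f_x = -60 ≠ 0.
  x = 2: f_y(2, y) = 6*y**2 + 26*y + 28; vanishes at y ∈ {-2}. (2, -2): f_x = -104 ≠ 0.
  x = 3: f_y(3, y) = 6*y**2 + 26*y + 28; vanishes at y ∈ {-2}. (3, -2): f_x = -160 ≠ 0.
  x = 4: f_y(4, y) = 6*y**2 + 26*y + 28; vanishes at y ∈ {-2}. (4, -2): f_x = -228 ≠ 0.
Only singular point on the grid: (-2, -2).
Classify: substitute x = -2 + u, y = -2 + v and expand: f = -2*u**3 - u**2 + 2*v**3 + v**2.
No constant or linear terms (consistent with a singular point). Quadratic part: -u**2 + v**2. Cubic part: -2*u**3 + 2*v**3.
The quadratic part v**2 - u**2 = (v − u)(v + u) splits into two distinct linear factors, so there are two distinct tangent lines y − -2 = ±(x − -2) — this is a node (ordinary double point).
Classification: node.


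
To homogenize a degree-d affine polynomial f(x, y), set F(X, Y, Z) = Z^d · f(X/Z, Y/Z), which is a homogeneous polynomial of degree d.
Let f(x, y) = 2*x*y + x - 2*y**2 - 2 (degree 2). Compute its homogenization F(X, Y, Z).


F(X, Y, Z) = 2*X*Y + X*Z - 2*Y**2 - 2*Z**2

deg(f) = 2.
Substitute x = X/Z, y = Y/Z into f, then multiply by Z^2.
  monomial 2·x^1·y^1 ↦ 2·X^1·Y^1·Z^0.
  monomial 1·x^1·y^0 ↦ 1·X^1·Y^0·Z^1.
  monomial -2·x^0·y^2 ↦ -2·X^0·Y^2·Z^0.
  monomial -2·x^0·y^0 ↦ -2·X^0·Y^0·Z^2.
Collecting: F(X, Y, Z) = 2*X*Y + X*Z - 2*Y**2 - 2*Z**2.


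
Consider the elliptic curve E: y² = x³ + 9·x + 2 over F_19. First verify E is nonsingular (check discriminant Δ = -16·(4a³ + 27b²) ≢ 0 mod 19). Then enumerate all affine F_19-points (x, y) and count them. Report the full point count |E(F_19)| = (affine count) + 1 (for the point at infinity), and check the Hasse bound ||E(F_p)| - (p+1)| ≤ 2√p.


Affine points = {(2, 3), (2, 16), (4, 8), (4, 11), (5, 1), (5, 18), (6, 5), (6, 14), (7, 3), (7, 16), (8, 4), (8, 15), (10, 3), (10, 16), (11, 8), (11, 11), (13, 6), (13, 13), (15, 4), (15, 15), (16, 9), (16, 10), (18, 7), (18, 12)}; affine count = 24; |E(F_19)| = 25.

Discriminant check: Δ ∝ 4a³ + 27b² = 4·9³ + 27·2² = 4·729 + 27·4 ≡ 3 (mod 19). Nonzero ⇒ E is nonsingular.
For each x ∈ F_19, compute rhs = x³ + 9·x + 2 mod 19, then count y ∈ F_19 with y² ≡ rhs.
  x = 0: rhs = 2, matching y values: none (0 points).
  x = 1: rhs = 12, matching y values: none (0 points).
  x = 2: rhs = 9, matching y values: 3, 16 (2 points).
  x = 3: rhs = 18, matching y values: none (0 points).
  x = 4: rhs = 7, matching y values: 8, 11 (2 points).
  x = 5: rhs = 1, matching y values: 1, 18 (2 points).
  x = 6: rhs = 6, matching y values: 5, 14 (2 points).
  x = 7: rhs = 9, matching y values: 3, 16 (2 points).
  x = 8: rhs = 16, matching y values: 4, 15 (2 points).
  x = 9: rhs = 14, matching y values: none (0 points).
  x = 10: rhs = 9, matching y values: 3, 16 (2 points).
  x = 11: rhs = 7, matching y values: 8, 11 (2 points).
  x = 12: rhs = 14, matching y values: none (0 points).
  x = 13: rhs = 17, matching y values: 6, 13 (2 points).
  x = 14: rhs = 3, matching y values: none (0 points).
  x = 15: rhs = 16, matching y values: 4, 15 (2 points).
  x = 16: rhs = 5, matching y values: 9, 10 (2 points).
  x = 17: rhs = 14, matching y values: none (0 points).
  x = 18: rhs = 11, matching y values: 7, 12 (2 points).
Total affine count: 24.
Full point count |E(F_19)| = 24 + 1 = 25.
Hasse bound: |25 − (19+1)| = |5| = 5 ≤ 2√19 ≈ 8.7178 ✓.


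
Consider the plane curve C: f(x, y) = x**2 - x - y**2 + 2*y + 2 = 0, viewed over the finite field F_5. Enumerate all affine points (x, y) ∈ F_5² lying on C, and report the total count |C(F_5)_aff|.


Affine F_5-points: {(2, 1), (3, 3), (3, 4), (4, 1)}; count = 4.

For each of the 25 pairs (x, y) ∈ F_5², evaluate f(x, y) mod 5. Record the zeros.
  x = 0: [0↦2, 1↦3, 2↦2, 3↦4, 4↦4]  zeros at y ∈ ∅
  x = 1: [0↦2, 1↦3, 2↦2, 3↦4, 4↦4]  zeros at y ∈ ∅
  x = 2: [0↦4, 1↦0, 2↦4, 3↦1, 4↦1]  zeros at y ∈ {1}
  x = 3: [0↦3, 1↦4, 2↦3, 3↦0, 4↦0]  zeros at y ∈ {3, 4}
  x = 4: [0↦4, 1↦0, 2↦4, 3↦1, 4↦1]  zeros at y ∈ {1}
Collecting zeros: affine points = {(2, 1), (3, 3), (3, 4), (4, 1)}.
Total count |C(F_5)_aff| = 4.


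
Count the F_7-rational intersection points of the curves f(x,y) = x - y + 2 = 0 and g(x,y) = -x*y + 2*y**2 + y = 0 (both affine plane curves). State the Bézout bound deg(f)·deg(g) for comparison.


Common zeros: {(2, 4), (5, 0)}; count = 2; Bézout bound = 2.

deg(f) = 1, deg(g) = 2, so Bézout bound = 2.
Scan x ∈ F_7. For each x, list the y ∈ F_7 with f(x, y) ≡ 0 and those with g(x, y) ≡ 0 (mod 7); the common zeros in that column are the intersection.
  x = 0: f ≡ 0 at y ∈ {2}; g ≡ 0 at y ∈ {0, 3}; common: ∅.
  x = 1: f ≡ 0 at y ∈ {3}; g ≡ 0 at y ∈ {0}; common: ∅.
  x = 2: f ≡ 0 at y ∈ {4}; g ≡ 0 at y ∈ {0, 4}; common: {4}.
  x = 3: f ≡ 0 at y ∈ {5}; g ≡ 0 at y ∈ {0, 1}; common: ∅.
  x = 4: f ≡ 0 at y ∈ {6}; g ≡ 0 at y ∈ {0, 5}; common: ∅.
  x = 5: f ≡ 0 at y ∈ {0}; g ≡ 0 at y ∈ {0, 2}; common: {0}.
  x = 6: f ≡ 0 at y ∈ {1}; g ≡ 0 at y ∈ {0, 6}; common: ∅.
Collecting: common zeros = {(2, 4), (5, 0)}, so the count is 2.
Comparison with the Bézout bound: 2 ≤ 2 = deg(f)·deg(g), as expected for curves with no common component (the bound is attained).


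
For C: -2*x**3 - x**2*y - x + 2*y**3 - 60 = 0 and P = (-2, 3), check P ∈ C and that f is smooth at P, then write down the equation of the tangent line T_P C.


Tangent line at P: -13*x + 50*y - 176 = 0.

Step 1: f(-2, 3) = 0, so P lies on C.
Step 2: partial derivatives
  f_x(x, y) = -6*x**2 - 2*x*y - 1, f_y(x, y) = -x**2 + 6*y**2.
  f_x(P) = -13, f_y(P) = 50 (gradient nonzero, so P is smooth).
Step 3: tangent line at P: -13·(x − -2) + 50·(y − 3) = 0.
Expanding: -13*x + 50*y - 176 = 0.


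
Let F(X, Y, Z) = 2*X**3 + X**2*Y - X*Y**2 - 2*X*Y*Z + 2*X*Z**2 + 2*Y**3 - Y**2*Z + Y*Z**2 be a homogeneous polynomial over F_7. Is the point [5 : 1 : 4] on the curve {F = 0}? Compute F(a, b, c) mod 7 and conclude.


F(5,1,4) ≡ 5 (mod 7); P is NOT on the curve.

Evaluate F(5, 1, 4) term-by-term (mod 7).
  2*X**3 ↦ 2·125·1·1 = 250
  X**2*Y ↦ 1·25·1·1 = 25
  -X*Y**2 ↦ -1·5·1·1 = -5
  -2*X*Y*Z ↦ -2·5·1·4 = -40
  2*X*Z**2 ↦ 2·5·1·16 = 160
  2*Y**3 ↦ 2·1·1·1 = 2
  -Y**2*Z ↦ -1·1·1·4 = -4
  Y*Z**2 ↦ 1·1·1·16 = 16
Sum: F(5, 1, 4) = (250) + (25) + (-5) + (-40) + (160) + (2) + (-4) + (16) = 404.
Reducing mod 7: 404 ≡ 5 (mod 7).
Since F(a, b, c) ≡ 5 ≠ 0 (mod 7), P does NOT lie on the curve.


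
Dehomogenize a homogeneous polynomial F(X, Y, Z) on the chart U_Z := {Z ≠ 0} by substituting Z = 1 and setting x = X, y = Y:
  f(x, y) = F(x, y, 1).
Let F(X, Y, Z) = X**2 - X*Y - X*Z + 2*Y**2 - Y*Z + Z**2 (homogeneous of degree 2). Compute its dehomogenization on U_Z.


f(x, y) = x**2 - x*y - x + 2*y**2 - y + 1

On U_Z we set Z = 1. Each monomial c·X^i·Y^j·Z^k in F becomes c·x^i·y^j·1^k = c·x^i·y^j.
Substituting Z = 1: F(X, Y, 1) = x**2 - x*y - x + 2*y**2 - y + 1.
Note: deg(f) ≤ deg(F) = 2; strict inequality happens when F is divisible by Z (lost terms).


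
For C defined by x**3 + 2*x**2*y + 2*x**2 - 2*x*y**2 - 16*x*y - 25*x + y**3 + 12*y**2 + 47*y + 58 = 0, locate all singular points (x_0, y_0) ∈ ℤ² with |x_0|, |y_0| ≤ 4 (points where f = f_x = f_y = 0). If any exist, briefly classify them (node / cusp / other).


Singular points: {(1, -3)}; classification: node.

Compute partial derivatives:
  f_x = 3*x**2 + 4*x*y + 4*x - 2*y**2 - 16*y - 25.
  f_y = 2*x**2 - 4*x*y - 16*x + 3*y**2 + 24*y + 47.
Scan x_0 ∈ {−4, ..., 4}. For each x_0, f_y(x_0, y) is a polynomial in y; find its integer roots y ∈ {−4, ..., 4}, then test f_x and f at those candidates.
  x = -4: f_y(-4, y) = 3*y**2 + 40*y + 143; no integer root y with |y| ≤ 4.
  x = -3: f_y(-3, y) = 3*y**2 + 36*y + 113; no integer root y with |y| ≤ 4.
  x = -2: f_y(-2, y) = 3*y**2 + 32*y + 87; no integer root y with |y| ≤ 4.
  x = -1: f_y(-1, y) = 3*y**2 + 28*y + 65; no integer root y with |y| ≤ 4.
  x = 0: f_y(0, y) = 3*y**2 + 24*y + 47; no integer root y with |y| ≤ 4.
  x = 1: f_y(1, y) = 3*y**2 + 20*y + 33; vanishes at y ∈ {-3}. (1, -3): f_x = 0, f = 0 — SINGULAR.
  x = 2: f_y(2, y) = 3*y**2 + 16*y + 23; no integer root y with |y| ≤ 4.
  x = 3: f_y(3, y) = 3*y**2 + 12*y + 17; no integer root y with |y| ≤ 4.
  x = 4: f_y(4, y) = 3*y**2 + 8*y + 15; no integer root y with |y| ≤ 4.
Only singular point on the grid: (1, -3).
Classify: substitute x = 1 + u, y = -3 + v and expand: f = u**3 + 2*u**2*v - u**2 - 2*u*v**2 + v**3 + v**2.
No constant or linear terms (consistent with a singular point). Quadratic part: -u**2 + v**2. Cubic part: u**3 + 2*u**2*v - 2*u*v**2 + v**3.
The quadratic part v**2 - u**2 = (v − u)(v + u) splits into two distinct linear factors, so there are two distinct tangent lines y − -3 = ±(x − 1) — this is a node (ordinary double point).
Classification: node.


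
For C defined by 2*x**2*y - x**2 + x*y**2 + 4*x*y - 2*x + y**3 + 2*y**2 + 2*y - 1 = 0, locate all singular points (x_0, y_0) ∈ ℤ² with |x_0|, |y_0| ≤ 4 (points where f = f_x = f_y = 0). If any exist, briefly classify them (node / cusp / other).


Singular points: {(-1, 0)}; classification: node.

Compute partial derivatives:
  f_x = 4*x*y - 2*x + y**2 + 4*y - 2.
  f_y = 2*x**2 + 2*x*y + 4*x + 3*y**2 + 4*y + 2.
Scan x_0 ∈ {−4, ..., 4}. For each x_0, f_y(x_0, y) is a polynomial in y; find its integer roots y ∈ {−4, ..., 4}, then test f_x and f at those candidates.
  x = -4: f_y(-4, y) = 3*y**2 - 4*y + 18; no integer root y with |y| ≤ 4.
  x = -3: f_y(-3, y) = 3*y**2 - 2*y + 8; no integer root y with |y| ≤ 4.
  x = -2: f_y(-2, y) = 3*y**2 + 2; no integer root y with |y| ≤ 4.
  x = -1: f_y(-1, y) = 3*y**2 + 2*y; vanishes at y ∈ {0}. (-1, 0): f_x = 0, f = 0 — SINGULAR.
  x = 0: f_y(0, y) = 3*y**2 + 4*y + 2; no integer root y with |y| ≤ 4.
  x = 1: f_y(1, y) = 3*y**2 + 6*y + 8; no integer root y with |y| ≤ 4.
  x = 2: f_y(2, y) = 3*y**2 + 8*y + 18; no integer root y with |y| ≤ 4.
  x = 3: f_y(3, y) = 3*y**2 + 10*y + 32; no integer root y with |y| ≤ 4.
  x = 4: f_y(4, y) = 3*y**2 + 12*y + 50; no integer root y with |y| ≤ 4.
Only singular point on the grid: (-1, 0).
Classify: substitute x = -1 + u, y = 0 + v and expand: f = 2*u**2*v - u**2 + u*v**2 + v**3 + v**2.
No constant or linear terms (consistent with a singular point). Quadratic part: -u**2 + v**2. Cubic part: 2*u**2*v + u*v**2 + v**3.
The quadratic part v**2 - u**2 = (v − u)(v + u) splits into two distinct linear factors, so there are two distinct tangent lines y − 0 = ±(x − -1) — this is a node (ordinary double point).
Classification: node.


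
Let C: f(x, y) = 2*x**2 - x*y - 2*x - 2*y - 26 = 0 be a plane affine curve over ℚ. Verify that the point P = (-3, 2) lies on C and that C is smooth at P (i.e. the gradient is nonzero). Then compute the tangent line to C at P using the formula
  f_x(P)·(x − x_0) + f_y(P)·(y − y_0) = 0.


Tangent line at P: -16*x + y - 50 = 0.

Step 1: f(-3, 2) = 0, so P lies on C.
Step 2: partial derivatives
  f_x(x, y) = 4*x - y - 2, f_y(x, y) = -x - 2.
  f_x(P) = -16, f_y(P) = 1 (gradient nonzero, so P is smooth).
Step 3: tangent line at P: -16·(x − -3) + 1·(y − 2) = 0.
Expanding: -16*x + y - 50 = 0.


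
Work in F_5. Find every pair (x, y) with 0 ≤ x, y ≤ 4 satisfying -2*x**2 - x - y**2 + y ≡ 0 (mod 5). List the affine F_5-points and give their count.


Affine F_5-points: {(0, 0), (0, 1), (1, 2), (1, 4), (2, 0), (2, 1)}; count = 6.

For each of the 25 pairs (x, y) ∈ F_5², evaluate f(x, y) mod 5. Record the zeros.
  x = 0: [0↦0, 1↦0, 2↦3, 3↦4, 4↦3]  zeros at y ∈ {0, 1}
  x = 1: [0↦2, 1↦2, 2↦0, 3↦1, 4↦0]  zeros at y ∈ {2, 4}
  x = 2: [0↦0, 1↦0, 2↦3, 3↦4, 4↦3]  zeros at y ∈ {0, 1}
  x = 3: [0↦4, 1↦4, 2↦2, 3↦3, 4↦2]  zeros at y ∈ ∅
  x = 4: [0↦4, 1↦4, 2↦2, 3↦3, 4↦2]  zeros at y ∈ ∅
Collecting zeros: affine points = {(0, 0), (0, 1), (1, 2), (1, 4), (2, 0), (2, 1)}.
Total count |C(F_5)_aff| = 6.


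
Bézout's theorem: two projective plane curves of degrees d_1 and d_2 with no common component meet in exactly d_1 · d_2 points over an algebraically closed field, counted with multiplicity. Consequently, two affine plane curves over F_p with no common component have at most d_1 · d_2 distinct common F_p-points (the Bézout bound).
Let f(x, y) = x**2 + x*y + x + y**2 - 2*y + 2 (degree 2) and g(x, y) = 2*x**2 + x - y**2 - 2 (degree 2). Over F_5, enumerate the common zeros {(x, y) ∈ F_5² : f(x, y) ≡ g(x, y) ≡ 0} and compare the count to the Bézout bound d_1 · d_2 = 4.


Common zeros: {(3, 2), (4, 2)}; count = 2; Bézout bound = 4.

deg(f) = 2, deg(g) = 2, so Bézout bound = 4.
Scan x ∈ F_5. For each x, list the y ∈ F_5 with f(x, y) ≡ 0 and those with g(x, y) ≡ 0 (mod 5); the common zeros in that column are the intersection.
  x = 0: f ≡ 0 at y ∈ {3, 4}; g ≡ 0 at y ∈ ∅; common: ∅.
  x = 1: f ≡ 0 at y ∈ {3}; g ≡ 0 at y ∈ {1, 4}; common: ∅.
  x = 2: f ≡ 0 at y ∈ ∅; g ≡ 0 at y ∈ ∅; common: ∅.
  x = 3: f ≡ 0 at y ∈ {2}; g ≡ 0 at y ∈ {2, 3}; common: {2}.
  x = 4: f ≡ 0 at y ∈ {1, 2}; g ≡ 0 at y ∈ {2, 3}; common: {2}.
Collecting: common zeros = {(3, 2), (4, 2)}, so the count is 2.
Comparison with the Bézout bound: 2 ≤ 4 = deg(f)·deg(g), as expected for curves with no common component (the affine F_5-count falls short of the bound because intersections may lie at infinity, over extension fields, or carry multiplicity).


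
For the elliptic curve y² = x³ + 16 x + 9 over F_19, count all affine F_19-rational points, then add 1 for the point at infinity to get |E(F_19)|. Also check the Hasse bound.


Affine points = {(0, 3), (0, 16), (1, 8), (1, 11), (2, 7), (2, 12), (4, 2), (4, 17), (5, 9), (5, 10), (6, 6), (6, 13), (13, 1), (13, 18), (17, 8), (17, 11), (18, 7), (18, 12)}; affine count = 18; |E(F_19)| = 19.

Discriminant check: Δ ∝ 4a³ + 27b² = 4·16³ + 27·9² = 4·4096 + 27·81 ≡ 8 (mod 19). Nonzero ⇒ E is nonsingular.
For each x ∈ F_19, compute rhs = x³ + 16·x + 9 mod 19, then count y ∈ F_19 with y² ≡ rhs.
  x = 0: rhs = 9, matching y values: 3, 16 (2 points).
  x = 1: rhs = 7, matching y values: 8, 11 (2 points).
  x = 2: rhs = 11, matching y values: 7, 12 (2 points).
  x = 3: rhs = 8, matching y values: none (0 points).
  x = 4: rhs = 4, matching y values: 2, 17 (2 points).
  x = 5: rhs = 5, matching y values: 9, 10 (2 points).
  x = 6: rhs = 17, matching y values: 6, 13 (2 points).
  x = 7: rhs = 8, matching y values: none (0 points).
  x = 8: rhs = 3, matching y values: none (0 points).
  x = 9: rhs = 8, matching y values: none (0 points).
  x = 10: rhs = 10, matching y values: none (0 points).
  x = 11: rhs = 15, matching y values: none (0 points).
  x = 12: rhs = 10, matching y values: none (0 points).
  x = 13: rhs = 1, matching y values: 1, 18 (2 points).
  x = 14: rhs = 13, matching y values: none (0 points).
  x = 15: rhs = 14, matching y values: none (0 points).
  x = 16: rhs = 10, matching y values: none (0 points).
  x = 17: rhs = 7, matching y values: 8, 11 (2 points).
  x = 18: rhs = 11, matching y values: 7, 12 (2 points).
Total affine count: 18.
Full point count |E(F_19)| = 18 + 1 = 19.
Hasse bound: |19 − (19+1)| = |-1| = 1 ≤ 2√19 ≈ 8.7178 ✓.


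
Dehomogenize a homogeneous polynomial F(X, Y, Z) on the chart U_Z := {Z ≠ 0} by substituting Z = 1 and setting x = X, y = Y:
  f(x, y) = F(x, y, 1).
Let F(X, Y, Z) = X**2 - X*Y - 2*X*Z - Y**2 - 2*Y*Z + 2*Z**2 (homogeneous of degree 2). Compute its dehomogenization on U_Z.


f(x, y) = x**2 - x*y - 2*x - y**2 - 2*y + 2

On U_Z we set Z = 1. Each monomial c·X^i·Y^j·Z^k in F becomes c·x^i·y^j·1^k = c·x^i·y^j.
Substituting Z = 1: F(X, Y, 1) = x**2 - x*y - 2*x - y**2 - 2*y + 2.
Note: deg(f) ≤ deg(F) = 2; strict inequality happens when F is divisible by Z (lost terms).


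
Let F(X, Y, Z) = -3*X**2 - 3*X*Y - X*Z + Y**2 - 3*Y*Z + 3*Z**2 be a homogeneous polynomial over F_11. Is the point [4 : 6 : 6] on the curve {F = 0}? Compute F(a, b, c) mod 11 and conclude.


F(4,6,6) ≡ 2 (mod 11); P is NOT on the curve.

Evaluate F(4, 6, 6) term-by-term (mod 11).
  -3*X**2 ↦ -3·16·1·1 = -48
  -3*X*Y ↦ -3·4·6·1 = -72
  -X*Z ↦ -1·4·1·6 = -24
  Y**2 ↦ 1·1·36·1 = 36
  -3*Y*Z ↦ -3·1·6·6 = -108
  3*Z**2 ↦ 3·1·1·36 = 108
Sum: F(4, 6, 6) = (-48) + (-72) + (-24) + (36) + (-108) + (108) = -108.
Reducing mod 11: -108 ≡ 2 (mod 11).
Since F(a, b, c) ≡ 2 ≠ 0 (mod 11), P does NOT lie on the curve.


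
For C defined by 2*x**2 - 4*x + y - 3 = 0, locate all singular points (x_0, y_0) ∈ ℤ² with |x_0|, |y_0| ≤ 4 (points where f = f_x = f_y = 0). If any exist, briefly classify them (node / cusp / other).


No singular points in the scanned grid; C is smooth there.

Compute partial derivatives:
  f_x = 4*x - 4.
  f_y = 1.
f_y = 1 is a nonzero constant, so f_y never vanishes: no point (x, y) can satisfy f = f_x = f_y = 0. In particular no (x, y) ∈ {−4, ..., 4}² is singular; the curve is smooth.


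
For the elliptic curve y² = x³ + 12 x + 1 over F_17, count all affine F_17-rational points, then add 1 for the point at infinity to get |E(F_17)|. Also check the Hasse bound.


Affine points = {(0, 1), (0, 16), (2, 4), (2, 13), (3, 8), (3, 9), (5, 4), (5, 13), (6, 0), (10, 4), (10, 13), (11, 6), (11, 11), (13, 5), (13, 12)}; affine count = 15; |E(F_17)| = 16.

Discriminant check: Δ ∝ 4a³ + 27b² = 4·12³ + 27·1² = 4·1728 + 27·1 ≡ 3 (mod 17). Nonzero ⇒ E is nonsingular.
For each x ∈ F_17, compute rhs = x³ + 12·x + 1 mod 17, then count y ∈ F_17 with y² ≡ rhs.
  x = 0: rhs = 1, matching y values: 1, 16 (2 points).
  x = 1: rhs = 14, matching y values: none (0 points).
  x = 2: rhs = 16, matching y values: 4, 13 (2 points).
  x = 3: rhs = 13, matching y values: 8, 9 (2 points).
  x = 4: rhs = 11, matching y values: none (0 points).
  x = 5: rhs = 16, matching y values: 4, 13 (2 points).
  x = 6: rhs = 0, matching y values: 0 (1 points).
  x = 7: rhs = 3, matching y values: none (0 points).
  x = 8: rhs = 14, matching y values: none (0 points).
  x = 9: rhs = 5, matching y values: none (0 points).
  x = 10: rhs = 16, matching y values: 4, 13 (2 points).
  x = 11: rhs = 2, matching y values: 6, 11 (2 points).
  x = 12: rhs = 3, matching y values: none (0 points).
  x = 13: rhs = 8, matching y values: 5, 12 (2 points).
  x = 14: rhs = 6, matching y values: none (0 points).
  x = 15: rhs = 3, matching y values: none (0 points).
  x = 16: rhs = 5, matching y values: none (0 points).
Total affine count: 15.
Full point count |E(F_17)| = 15 + 1 = 16.
Hasse bound: |16 − (17+1)| = |-2| = 2 ≤ 2√17 ≈ 8.2462 ✓.


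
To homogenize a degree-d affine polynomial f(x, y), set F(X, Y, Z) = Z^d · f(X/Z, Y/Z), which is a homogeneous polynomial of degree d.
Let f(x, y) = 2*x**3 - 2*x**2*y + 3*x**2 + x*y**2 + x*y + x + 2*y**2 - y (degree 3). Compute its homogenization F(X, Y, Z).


F(X, Y, Z) = 2*X**3 - 2*X**2*Y + 3*X**2*Z + X*Y**2 + X*Y*Z + X*Z**2 + 2*Y**2*Z - Y*Z**2

deg(f) = 3.
Substitute x = X/Z, y = Y/Z into f, then multiply by Z^3.
  monomial 2·x^3·y^0 ↦ 2·X^3·Y^0·Z^0.
  monomial -2·x^2·y^1 ↦ -2·X^2·Y^1·Z^0.
  monomial 3·x^2·y^0 ↦ 3·X^2·Y^0·Z^1.
  monomial 1·x^1·y^2 ↦ 1·X^1·Y^2·Z^0.
  monomial 1·x^1·y^1 ↦ 1·X^1·Y^1·Z^1.
  monomial 1·x^1·y^0 ↦ 1·X^1·Y^0·Z^2.
  monomial 2·x^0·y^2 ↦ 2·X^0·Y^2·Z^1.
  monomial -1·x^0·y^1 ↦ -1·X^0·Y^1·Z^2.
Collecting: F(X, Y, Z) = 2*X**3 - 2*X**2*Y + 3*X**2*Z + X*Y**2 + X*Y*Z + X*Z**2 + 2*Y**2*Z - Y*Z**2.


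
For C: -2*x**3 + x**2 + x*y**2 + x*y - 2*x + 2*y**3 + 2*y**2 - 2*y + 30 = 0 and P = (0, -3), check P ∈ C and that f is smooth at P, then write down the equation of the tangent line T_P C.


Tangent line at P: 4*x + 40*y + 120 = 0.

Step 1: f(0, -3) = 0, so P lies on C.
Step 2: partial derivatives
  f_x(x, y) = -6*x**2 + 2*x + y**2 + y - 2, f_y(x, y) = 2*x*y + x + 6*y**2 + 4*y - 2.
  f_x(P) = 4, f_y(P) = 40 (gradient nonzero, so P is smooth).
Step 3: tangent line at P: 4·(x − 0) + 40·(y − -3) = 0.
Expanding: 4*x + 40*y + 120 = 0.


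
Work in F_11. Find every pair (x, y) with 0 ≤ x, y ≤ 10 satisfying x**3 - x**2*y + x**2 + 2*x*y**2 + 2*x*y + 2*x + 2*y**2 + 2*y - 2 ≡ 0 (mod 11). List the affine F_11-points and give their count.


Affine F_11-points: {(0, 3), (0, 7), (2, 1), (2, 6), (7, 4), (7, 7), (9, 4), (10, 7)}; count = 8.

For each of the 121 pairs (x, y) ∈ F_11², evaluate f(x, y) mod 11. Record the zeros.
  x = 0: [0↦9, 1↦2, 2↦10, 3↦0, 4↦5, 5↦3, 6↦5, 7↦0, 8↦10, 9↦2, 10↦9]  zeros at y ∈ {3, 7}
  x = 1: [0↦2, 1↦9, 2↦2, 3↦3, 4↦1, 5↦7, 6↦10, 7↦10, 8↦7, 9↦1, 10↦3]  zeros at y ∈ ∅
  x = 2: [0↦3, 1↦0, 2↦9, 3↦8, 4↦8, 5↦9, 6↦0, 7↦3, 8↦7, 9↦1, 10↦7]  zeros at y ∈ {1, 6}
  x = 3: [0↦7, 1↦3, 2↦4, 3↦10, 4↦10, 5↦4, 6↦3, 7↦7, 8↦5, 9↦8, 10↦5]  zeros at y ∈ ∅
  x = 4: [0↦9, 1↦2, 2↦4, 3↦4, 4↦2, 5↦9, 6↦3, 7↦6, 8↦7, 9↦6, 10↦3]  zeros at y ∈ ∅
  x = 5: [0↦4, 1↦3, 2↦4, 3↦7, 4↦1, 5↦8, 6↦6, 7↦6, 8↦8, 9↦1, 10↦7]  zeros at y ∈ ∅
  x = 6: [0↦9, 1↦1, 2↦10, 3↦3, 4↦2, 5↦7, 6↦7, 7↦2, 8↦3, 9↦10, 10↦1]  zeros at y ∈ ∅
  x = 7: [0↦8, 1↦2, 2↦6, 3↦9, 4↦0, 5↦1, 6↦1, 7↦0, 8↦9, 9↦6, 10↦2]  zeros at y ∈ {4, 7}
  x = 8: [0↦7, 1↦1, 2↦9, 3↦9, 4↦1, 5↦7, 6↦5, 7↦6, 8↦10, 9↦6, 10↦5]  zeros at y ∈ ∅
  x = 9: [0↦1, 1↦4, 2↦3, 3↦9, 4↦0, 5↦9, 6↦3, 7↦4, 8↦1, 9↦5, 10↦5]  zeros at y ∈ {4}
  x = 10: [0↦7, 1↦6, 2↦5, 3↦4, 4↦3, 5↦2, 6↦1, 7↦0, 8↦10, 9↦9, 10↦8]  zeros at y ∈ {7}
Collecting zeros: affine points = {(0, 3), (0, 7), (2, 1), (2, 6), (7, 4), (7, 7), (9, 4), (10, 7)}.
Total count |C(F_11)_aff| = 8.


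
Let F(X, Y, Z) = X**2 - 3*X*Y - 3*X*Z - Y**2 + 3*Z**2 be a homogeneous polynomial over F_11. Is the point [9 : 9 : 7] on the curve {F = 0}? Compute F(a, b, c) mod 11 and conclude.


F(9,9,7) ≡ 1 (mod 11); P is NOT on the curve.

Evaluate F(9, 9, 7) term-by-term (mod 11).
  X**2 ↦ 1·81·1·1 = 81
  -3*X*Y ↦ -3·9·9·1 = -243
  -3*X*Z ↦ -3·9·1·7 = -189
  -Y**2 ↦ -1·1·81·1 = -81
  3*Z**2 ↦ 3·1·1·49 = 147
Sum: F(9, 9, 7) = (81) + (-243) + (-189) + (-81) + (147) = -285.
Reducing mod 11: -285 ≡ 1 (mod 11).
Since F(a, b, c) ≡ 1 ≠ 0 (mod 11), P does NOT lie on the curve.


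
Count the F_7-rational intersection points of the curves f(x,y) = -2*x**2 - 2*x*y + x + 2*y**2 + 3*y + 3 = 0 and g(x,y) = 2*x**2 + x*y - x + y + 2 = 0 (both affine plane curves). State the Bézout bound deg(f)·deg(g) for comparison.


Common zeros: {(4, 1)}; count = 1; Bézout bound = 4.

deg(f) = 2, deg(g) = 2, so Bézout bound = 4.
Scan x ∈ F_7. For each x, list the y ∈ F_7 with f(x, y) ≡ 0 and those with g(x, y) ≡ 0 (mod 7); the common zeros in that column are the intersection.
  x = 0: f ≡ 0 at y ∈ ∅; g ≡ 0 at y ∈ {5}; common: ∅.
  x = 1: f ≡ 0 at y ∈ ∅; g ≡ 0 at y ∈ {2}; common: ∅.
  x = 2: f ≡ 0 at y ∈ {5, 6}; g ≡ 0 at y ∈ {2}; common: ∅.
  x = 3: f ≡ 0 at y ∈ {6}; g ≡ 0 at y ∈ {1}; common: ∅.
  x = 4: f ≡ 0 at y ∈ {1, 5}; g ≡ 0 at y ∈ {1}; common: {1}.
  x = 5: f ≡ 0 at y ∈ {0}; g ≡ 0 at y ∈ {5}; common: ∅.
  x = 6: f ≡ 0 at y ∈ {0, 1}; g ≡ 0 at y ∈ ∅; common: ∅.
Collecting: common zeros = {(4, 1)}, so the count is 1.
Comparison with the Bézout bound: 1 ≤ 4 = deg(f)·deg(g), as expected for curves with no common component (the affine F_7-count falls short of the bound because intersections may lie at infinity, over extension fields, or carry multiplicity).


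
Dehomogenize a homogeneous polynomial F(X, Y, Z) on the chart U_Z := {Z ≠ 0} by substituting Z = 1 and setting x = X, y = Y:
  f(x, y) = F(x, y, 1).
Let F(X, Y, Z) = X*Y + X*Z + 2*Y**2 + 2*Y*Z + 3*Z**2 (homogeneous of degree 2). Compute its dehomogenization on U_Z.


f(x, y) = x*y + x + 2*y**2 + 2*y + 3

On U_Z we set Z = 1. Each monomial c·X^i·Y^j·Z^k in F becomes c·x^i·y^j·1^k = c·x^i·y^j.
Substituting Z = 1: F(X, Y, 1) = x*y + x + 2*y**2 + 2*y + 3.
Note: deg(f) ≤ deg(F) = 2; strict inequality happens when F is divisible by Z (lost terms).


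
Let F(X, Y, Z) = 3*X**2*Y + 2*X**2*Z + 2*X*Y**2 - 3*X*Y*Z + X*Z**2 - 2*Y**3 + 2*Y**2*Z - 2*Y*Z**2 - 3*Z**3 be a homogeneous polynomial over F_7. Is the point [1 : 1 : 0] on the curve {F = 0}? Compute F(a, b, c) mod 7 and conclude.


F(1,1,0) ≡ 3 (mod 7); P is NOT on the curve.

Evaluate F(1, 1, 0) term-by-term (mod 7).
  3*X**2*Y ↦ 3·1·1·1 = 3
  2*X**2*Z ↦ 2·1·1·0 = 0
  2*X*Y**2 ↦ 2·1·1·1 = 2
  -3*X*Y*Z ↦ -3·1·1·0 = 0
  X*Z**2 ↦ 1·1·1·0 = 0
  -2*Y**3 ↦ -2·1·1·1 = -2
  2*Y**2*Z ↦ 2·1·1·0 = 0
  -2*Y*Z**2 ↦ -2·1·1·0 = 0
  -3*Z**3 ↦ -3·1·1·0 = 0
Sum: F(1, 1, 0) = (3) + (0) + (2) + (0) + (0) + (-2) + (0) + (0) + (0) = 3.
Reducing mod 7: 3 ≡ 3 (mod 7).
Since F(a, b, c) ≡ 3 ≠ 0 (mod 7), P does NOT lie on the curve.


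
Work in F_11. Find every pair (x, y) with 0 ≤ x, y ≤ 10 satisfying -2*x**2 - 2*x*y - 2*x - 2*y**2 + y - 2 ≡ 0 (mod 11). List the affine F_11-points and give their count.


Affine F_11-points: {(3, 1), (3, 2), (5, 2), (5, 10), (6, 1), (6, 10), (7, 4), (7, 6), (8, 3), (8, 6), (10, 3), (10, 4)}; count = 12.

For each of the 121 pairs (x, y) ∈ F_11², evaluate f(x, y) mod 11. Record the zeros.
  x = 0: [0↦9, 1↦8, 2↦3, 3↦5, 4↦3, 5↦8, 6↦9, 7↦6, 8↦10, 9↦10, 10↦6]  zeros at y ∈ ∅
  x = 1: [0↦5, 1↦2, 2↦6, 3↦6, 4↦2, 5↦5, 6↦4, 7↦10, 8↦1, 9↦10, 10↦4]  zeros at y ∈ ∅
  x = 2: [0↦8, 1↦3, 2↦5, 3↦3, 4↦8, 5↦9, 6↦6, 7↦10, 8↦10, 9↦6, 10↦9]  zeros at y ∈ ∅
  x = 3: [0↦7, 1↦0, 2↦0, 3↦7, 4↦10, 5↦9, 6↦4, 7↦6, 8↦4, 9↦9, 10↦10]  zeros at y ∈ {1, 2}
  x = 4: [0↦2, 1↦4, 2↦2, 3↦7, 4↦8, 5↦5, 6↦9, 7↦9, 8↦5, 9↦8, 10↦7]  zeros at y ∈ ∅
  x = 5: [0↦4, 1↦4, 2↦0, 3↦3, 4↦2, 5↦8, 6↦10, 7↦8, 8↦2, 9↦3, 10↦0]  zeros at y ∈ {2, 10}
  x = 6: [0↦2, 1↦0, 2↦5, 3↦6, 4↦3, 5↦7, 6↦7, 7↦3, 8↦6, 9↦5, 10↦0]  zeros at y ∈ {1, 10}
  x = 7: [0↦7, 1↦3, 2↦6, 3↦5, 4↦0, 5↦2, 6↦0, 7↦5, 8↦6, 9↦3, 10↦7]  zeros at y ∈ {4, 6}
  x = 8: [0↦8, 1↦2, 2↦3, 3↦0, 4↦4, 5↦4, 6↦0, 7↦3, 8↦2, 9↦8, 10↦10]  zeros at y ∈ {3, 6}
  x = 9: [0↦5, 1↦8, 2↦7, 3↦2, 4↦4, 5↦2, 6↦7, 7↦8, 8↦5, 9↦9, 10↦9]  zeros at y ∈ ∅
  x = 10: [0↦9, 1↦10, 2↦7, 3↦0, 4↦0, 5↦7, 6↦10, 7↦9, 8↦4, 9↦6, 10↦4]  zeros at y ∈ {3, 4}
Collecting zeros: affine points = {(3, 1), (3, 2), (5, 2), (5, 10), (6, 1), (6, 10), (7, 4), (7, 6), (8, 3), (8, 6), (10, 3), (10, 4)}.
Total count |C(F_11)_aff| = 12.


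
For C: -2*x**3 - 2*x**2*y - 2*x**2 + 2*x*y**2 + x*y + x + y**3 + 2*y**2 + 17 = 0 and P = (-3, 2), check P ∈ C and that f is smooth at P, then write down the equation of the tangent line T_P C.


Tangent line at P: -7*x - 25*y + 29 = 0.

Step 1: f(-3, 2) = 0, so P lies on C.
Step 2: partial derivatives
  f_x(x, y) = -6*x**2 - 4*x*y - 4*x + 2*y**2 + y + 1, f_y(x, y) = -2*x**2 + 4*x*y + x + 3*y**2 + 4*y.
  f_x(P) = -7, f_y(P) = -25 (gradient nonzero, so P is smooth).
Step 3: tangent line at P: -7·(x − -3) + -25·(y − 2) = 0.
Expanding: -7*x - 25*y + 29 = 0.


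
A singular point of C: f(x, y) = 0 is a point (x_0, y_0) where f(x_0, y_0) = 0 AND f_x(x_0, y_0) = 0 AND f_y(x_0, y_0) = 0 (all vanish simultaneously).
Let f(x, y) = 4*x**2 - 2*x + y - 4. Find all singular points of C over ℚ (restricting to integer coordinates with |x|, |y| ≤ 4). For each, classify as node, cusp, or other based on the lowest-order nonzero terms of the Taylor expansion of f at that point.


No singular points in the scanned grid; C is smooth there.

Compute partial derivatives:
  f_x = 8*x - 2.
  f_y = 1.
f_y = 1 is a nonzero constant, so f_y never vanishes: no point (x, y) can satisfy f = f_x = f_y = 0. In particular no (x, y) ∈ {−4, ..., 4}² is singular; the curve is smooth.


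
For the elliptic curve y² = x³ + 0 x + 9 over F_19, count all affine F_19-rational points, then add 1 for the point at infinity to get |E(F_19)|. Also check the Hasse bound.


Affine points = {(0, 3), (0, 16), (2, 6), (2, 13), (3, 6), (3, 13), (4, 4), (4, 15), (5, 1), (5, 18), (6, 4), (6, 15), (9, 4), (9, 15), (14, 6), (14, 13), (16, 1), (16, 18), (17, 1), (17, 18)}; affine count = 20; |E(F_19)| = 21.

Discriminant check: Δ ∝ 4a³ + 27b² = 4·0³ + 27·9² = 4·0 + 27·81 ≡ 2 (mod 19). Nonzero ⇒ E is nonsingular.
For each x ∈ F_19, compute rhs = x³ + 0·x + 9 mod 19, then count y ∈ F_19 with y² ≡ rhs.
  x = 0: rhs = 9, matching y values: 3, 16 (2 points).
  x = 1: rhs = 10, matching y values: none (0 points).
  x = 2: rhs = 17, matching y values: 6, 13 (2 points).
  x = 3: rhs = 17, matching y values: 6, 13 (2 points).
  x = 4: rhs = 16, matching y values: 4, 15 (2 points).
  x = 5: rhs = 1, matching y values: 1, 18 (2 points).
  x = 6: rhs = 16, matching y values: 4, 15 (2 points).
  x = 7: rhs = 10, matching y values: none (0 points).
  x = 8: rhs = 8, matching y values: none (0 points).
  x = 9: rhs = 16, matching y values: 4, 15 (2 points).
  x = 10: rhs = 2, matching y values: none (0 points).
  x = 11: rhs = 10, matching y values: none (0 points).
  x = 12: rhs = 8, matching y values: none (0 points).
  x = 13: rhs = 2, matching y values: none (0 points).
  x = 14: rhs = 17, matching y values: 6, 13 (2 points).
  x = 15: rhs = 2, matching y values: none (0 points).
  x = 16: rhs = 1, matching y values: 1, 18 (2 points).
  x = 17: rhs = 1, matching y values: 1, 18 (2 points).
  x = 18: rhs = 8, matching y values: none (0 points).
Total affine count: 20.
Full point count |E(F_19)| = 20 + 1 = 21.
Hasse bound: |21 − (19+1)| = |1| = 1 ≤ 2√19 ≈ 8.7178 ✓.


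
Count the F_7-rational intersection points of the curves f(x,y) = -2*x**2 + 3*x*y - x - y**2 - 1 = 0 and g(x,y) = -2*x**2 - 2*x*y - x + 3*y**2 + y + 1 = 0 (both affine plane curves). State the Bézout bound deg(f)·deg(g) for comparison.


Common zeros: {(6, 6)}; count = 1; Bézout bound = 4.

deg(f) = 2, deg(g) = 2, so Bézout bound = 4.
Scan x ∈ F_7. For each x, list the y ∈ F_7 with f(x, y) ≡ 0 and those with g(x, y) ≡ 0 (mod 7); the common zeros in that column are the intersection.
  x = 0: f ≡ 0 at y ∈ ∅; g ≡ 0 at y ∈ ∅; common: ∅.
  x = 1: f ≡ 0 at y ∈ {5}; g ≡ 0 at y ∈ {1, 4}; common: ∅.
  x = 2: f ≡ 0 at y ∈ ∅; g ≡ 0 at y ∈ ∅; common: ∅.
  x = 3: f ≡ 0 at y ∈ {1}; g ≡ 0 at y ∈ ∅; common: ∅.
  x = 4: f ≡ 0 at y ∈ ∅; g ≡ 0 at y ∈ {0}; common: ∅.
  x = 5: f ≡ 0 at y ∈ {0, 1}; g ≡ 0 at y ∈ {4, 6}; common: ∅.
  x = 6: f ≡ 0 at y ∈ {5, 6}; g ≡ 0 at y ∈ {0, 6}; common: {6}.
Collecting: common zeros = {(6, 6)}, so the count is 1.
Comparison with the Bézout bound: 1 ≤ 4 = deg(f)·deg(g), as expected for curves with no common component (the affine F_7-count falls short of the bound because intersections may lie at infinity, over extension fields, or carry multiplicity).


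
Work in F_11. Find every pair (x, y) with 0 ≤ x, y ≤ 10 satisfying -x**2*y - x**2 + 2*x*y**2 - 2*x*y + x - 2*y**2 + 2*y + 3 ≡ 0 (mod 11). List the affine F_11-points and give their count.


Affine F_11-points: {(1, 3), (5, 3), (5, 8), (7, 1), (7, 5), (9, 5), (9, 10), (10, 1), (10, 8)}; count = 9.

For each of the 121 pairs (x, y) ∈ F_11², evaluate f(x, y) mod 11. Record the zeros.
  x = 0: [0↦3, 1↦3, 2↦10, 3↦2, 4↦1, 5↦7, 6↦9, 7↦7, 8↦1, 9↦2, 10↦10]  zeros at y ∈ ∅
  x = 1: [0↦3, 1↦2, 2↦1, 3↦0, 4↦10, 5↦9, 6↦8, 7↦7, 8↦6, 9↦5, 10↦4]  zeros at y ∈ {3}
  x = 2: [0↦1, 1↦8, 2↦8, 3↦1, 4↦9, 5↦10, 6↦4, 7↦2, 8↦4, 9↦10, 10↦9]  zeros at y ∈ ∅
  x = 3: [0↦8, 1↦10, 2↦9, 3↦5, 4↦9, 5↦10, 6↦8, 7↦3, 8↦6, 9↦6, 10↦3]  zeros at y ∈ ∅
  x = 4: [0↦2, 1↦8, 2↦4, 3↦1, 4↦10, 5↦9, 6↦9, 7↦10, 8↦1, 9↦4, 10↦8]  zeros at y ∈ ∅
  x = 5: [0↦5, 1↦2, 2↦4, 3↦0, 4↦1, 5↦7, 6↦7, 7↦1, 8↦0, 9↦4, 10↦2]  zeros at y ∈ {3, 8}
  x = 6: [0↦6, 1↦3, 2↦9, 3↦2, 4↦4, 5↦4, 6↦2, 7↦9, 8↦3, 9↦6, 10↦7]  zeros at y ∈ ∅
  x = 7: [0↦5, 1↦0, 2↦8, 3↦7, 4↦8, 5↦0, 6↦5, 7↦1, 8↦10, 9↦10, 10↦1]  zeros at y ∈ {1, 5}
  x = 8: [0↦2, 1↦4, 2↦1, 3↦4, 4↦2, 5↦6, 6↦5, 7↦10, 8↦10, 9↦5, 10↦6]  zeros at y ∈ ∅
  x = 9: [0↦8, 1↦4, 2↦10, 3↦4, 4↦8, 5↦0, 6↦2, 7↦3, 8↦3, 9↦2, 10↦0]  zeros at y ∈ {5, 10}
  x = 10: [0↦1, 1↦0, 2↦2, 3↦7, 4↦4, 5↦4, 6↦7, 7↦2, 8↦0, 9↦1, 10↦5]  zeros at y ∈ {1, 8}
Collecting zeros: affine points = {(1, 3), (5, 3), (5, 8), (7, 1), (7, 5), (9, 5), (9, 10), (10, 1), (10, 8)}.
Total count |C(F_11)_aff| = 9.


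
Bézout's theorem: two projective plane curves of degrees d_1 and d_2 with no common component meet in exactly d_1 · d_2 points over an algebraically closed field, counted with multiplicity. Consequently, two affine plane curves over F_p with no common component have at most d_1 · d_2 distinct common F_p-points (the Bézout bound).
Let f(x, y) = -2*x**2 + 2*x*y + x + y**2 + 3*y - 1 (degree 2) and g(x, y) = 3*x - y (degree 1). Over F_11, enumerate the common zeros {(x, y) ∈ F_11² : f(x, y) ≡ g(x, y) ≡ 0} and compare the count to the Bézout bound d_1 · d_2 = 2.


Common zeros: {(1, 3), (5, 4)}; count = 2; Bézout bound = 2.

deg(f) = 2, deg(g) = 1, so Bézout bound = 2.
Scan x ∈ F_11. For each x, list the y ∈ F_11 with f(x, y) ≡ 0 and those with g(x, y) ≡ 0 (mod 11); the common zeros in that column are the intersection.
  x = 0: f ≡ 0 at y ∈ ∅; g ≡ 0 at y ∈ {0}; common: ∅.
  x = 1: f ≡ 0 at y ∈ {3}; g ≡ 0 at y ∈ {3}; common: {3}.
  x = 2: f ≡ 0 at y ∈ {2}; g ≡ 0 at y ∈ {6}; common: ∅.
  x = 3: f ≡ 0 at y ∈ ∅; g ≡ 0 at y ∈ {9}; common: ∅.
  x = 4: f ≡ 0 at y ∈ ∅; g ≡ 0 at y ∈ {1}; common: ∅.
  x = 5: f ≡ 0 at y ∈ {4, 5}; g ≡ 0 at y ∈ {4}; common: {4}.
  x = 6: f ≡ 0 at y ∈ {2, 5}; g ≡ 0 at y ∈ {7}; common: ∅.
  x = 7: f ≡ 0 at y ∈ ∅; g ≡ 0 at y ∈ {10}; common: ∅.
  x = 8: f ≡ 0 at y ∈ {0, 3}; g ≡ 0 at y ∈ {2}; common: ∅.
  x = 9: f ≡ 0 at y ∈ {0, 1}; g ≡ 0 at y ∈ {5}; common: ∅.
  x = 10: f ≡ 0 at y ∈ ∅; g ≡ 0 at y ∈ {8}; common: ∅.
Collecting: common zeros = {(1, 3), (5, 4)}, so the count is 2.
Comparison with the Bézout bound: 2 ≤ 2 = deg(f)·deg(g), as expected for curves with no common component (the bound is attained).
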